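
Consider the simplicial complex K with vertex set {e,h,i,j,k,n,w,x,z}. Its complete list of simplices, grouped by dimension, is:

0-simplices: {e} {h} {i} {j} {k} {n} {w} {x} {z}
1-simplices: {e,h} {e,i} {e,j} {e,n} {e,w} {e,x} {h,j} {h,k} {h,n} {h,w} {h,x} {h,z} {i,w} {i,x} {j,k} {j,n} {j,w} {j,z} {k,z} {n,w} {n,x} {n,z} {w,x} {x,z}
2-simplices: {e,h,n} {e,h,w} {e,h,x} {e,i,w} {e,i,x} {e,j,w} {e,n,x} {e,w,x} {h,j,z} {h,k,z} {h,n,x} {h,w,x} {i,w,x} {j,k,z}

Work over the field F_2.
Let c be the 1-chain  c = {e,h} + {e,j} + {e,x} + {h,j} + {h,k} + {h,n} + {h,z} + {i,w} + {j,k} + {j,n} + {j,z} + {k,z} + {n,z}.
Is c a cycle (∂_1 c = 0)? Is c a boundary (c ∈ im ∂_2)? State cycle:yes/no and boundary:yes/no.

n_0=9 n_1=24 n_2=14  [Z2]
∂1: piv[eh,ei,ej,en,ew,ex,hk,hz] rk=8  ker:hj,hn,hw,hx,iw,ix,jk,jn,jw,jz,kz,nw,nx,nz,wx,xz
∂2: piv[ehn,ehw,ehx,eiw,eix,ejw,enx,ewx,hjz,hkz,jkz] rk=11  ker:hnx,hwx,iwx
∂1c = {e} + {h} + {i} + {j} + {k} + {n} + {w} + {x}

cycle:no boundary:no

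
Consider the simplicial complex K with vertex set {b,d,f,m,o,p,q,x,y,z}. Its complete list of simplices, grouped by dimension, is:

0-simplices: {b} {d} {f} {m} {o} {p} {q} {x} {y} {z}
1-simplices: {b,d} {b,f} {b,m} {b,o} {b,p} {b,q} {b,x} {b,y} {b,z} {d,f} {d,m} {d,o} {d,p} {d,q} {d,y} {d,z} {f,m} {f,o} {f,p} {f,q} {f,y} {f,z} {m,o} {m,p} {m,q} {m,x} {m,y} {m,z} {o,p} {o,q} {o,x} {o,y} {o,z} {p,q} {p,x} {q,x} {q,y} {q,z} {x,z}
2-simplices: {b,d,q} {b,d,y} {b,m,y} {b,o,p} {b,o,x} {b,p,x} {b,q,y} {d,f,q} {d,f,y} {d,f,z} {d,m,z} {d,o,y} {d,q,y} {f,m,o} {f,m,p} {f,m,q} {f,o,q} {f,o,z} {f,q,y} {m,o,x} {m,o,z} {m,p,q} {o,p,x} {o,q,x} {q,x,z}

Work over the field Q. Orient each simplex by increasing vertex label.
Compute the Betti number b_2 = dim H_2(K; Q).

b_2=3

n_0=10 n_1=39 n_2=25  [Q]
∂1: piv[bd,bf,bm,bo,bp,bq,bx,by,bz] rk=9  ker:df,dm,do,dp,dq,dy,dz,fm,fo,fp,fq,fy,fz,mo,mp,mq,mx,my,mz,op,oq,ox,oy,oz,pq,px,qx,qy,qz,xz
∂2: piv[bdq,bdy,bmy,bop,box,bpx,bqy,dfq,dfy,dfz,dmz,doy,fmo,fmp,fmq,foq,foz,mox,moz,mpq,oqx,qxz] rk=22  ker:dqy,fqy,opx
b_2=(25−22)−0=3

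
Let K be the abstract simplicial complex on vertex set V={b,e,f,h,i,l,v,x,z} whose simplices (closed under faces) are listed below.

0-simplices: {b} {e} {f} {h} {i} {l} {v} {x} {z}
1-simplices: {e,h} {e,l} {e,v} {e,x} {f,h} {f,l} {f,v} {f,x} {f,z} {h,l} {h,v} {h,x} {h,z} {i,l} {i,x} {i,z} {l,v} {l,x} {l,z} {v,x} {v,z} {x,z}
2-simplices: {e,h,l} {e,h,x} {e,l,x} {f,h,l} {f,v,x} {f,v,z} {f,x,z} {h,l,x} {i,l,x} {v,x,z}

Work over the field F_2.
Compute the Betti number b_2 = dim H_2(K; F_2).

n_0=9 n_1=22 n_2=10  [Z2]
∂1: piv[eh,el,ev,ex,fh,fz,il] rk=7  ker:fl,fv,fx,hl,hv,hx,hz,ix,iz,lv,lx,lz,vx,vz,xz
∂2: piv[ehl,ehx,elx,fhl,fvx,fvz,fxz,ilx] rk=8  ker:hlx,vxz
b_2=(10−8)−0=2

b_2=2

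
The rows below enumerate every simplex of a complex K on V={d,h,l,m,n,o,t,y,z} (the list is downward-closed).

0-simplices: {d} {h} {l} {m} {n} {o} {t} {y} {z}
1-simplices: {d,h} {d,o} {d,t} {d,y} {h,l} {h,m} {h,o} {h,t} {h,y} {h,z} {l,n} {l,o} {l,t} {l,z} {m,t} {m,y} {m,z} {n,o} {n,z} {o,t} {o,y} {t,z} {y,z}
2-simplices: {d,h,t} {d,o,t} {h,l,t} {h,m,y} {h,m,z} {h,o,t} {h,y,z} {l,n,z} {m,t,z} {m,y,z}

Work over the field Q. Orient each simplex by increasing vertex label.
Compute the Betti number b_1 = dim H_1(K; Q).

n_0=9 n_1=23 n_2=10  [Q]
∂1: piv[dh,do,dt,dy,hl,hm,hz,ln] rk=8  ker:ho,ht,hy,lo,lt,lz,mt,my,mz,no,nz,ot,oy,tz,yz
∂2: piv[dht,dot,hlt,hmy,hmz,hot,hyz,lnz,mtz] rk=9  ker:myz
b_1=(23−8)−9=6

b_1=6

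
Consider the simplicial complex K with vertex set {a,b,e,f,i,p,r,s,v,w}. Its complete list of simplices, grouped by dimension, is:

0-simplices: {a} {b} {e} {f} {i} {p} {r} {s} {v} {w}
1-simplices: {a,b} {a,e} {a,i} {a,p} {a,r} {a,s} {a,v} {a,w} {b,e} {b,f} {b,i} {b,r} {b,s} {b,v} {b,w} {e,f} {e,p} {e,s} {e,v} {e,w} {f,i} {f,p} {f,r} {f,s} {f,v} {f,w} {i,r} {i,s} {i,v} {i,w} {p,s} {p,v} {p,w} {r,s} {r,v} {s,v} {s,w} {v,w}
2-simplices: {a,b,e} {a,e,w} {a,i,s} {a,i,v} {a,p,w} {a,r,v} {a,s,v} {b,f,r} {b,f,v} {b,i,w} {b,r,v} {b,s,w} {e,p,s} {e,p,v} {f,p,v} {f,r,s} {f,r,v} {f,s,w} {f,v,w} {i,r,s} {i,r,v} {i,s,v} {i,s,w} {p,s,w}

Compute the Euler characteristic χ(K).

χ(K)=-4

n_0=10 n_1=38 n_2=24
χ=+10−38+24=-4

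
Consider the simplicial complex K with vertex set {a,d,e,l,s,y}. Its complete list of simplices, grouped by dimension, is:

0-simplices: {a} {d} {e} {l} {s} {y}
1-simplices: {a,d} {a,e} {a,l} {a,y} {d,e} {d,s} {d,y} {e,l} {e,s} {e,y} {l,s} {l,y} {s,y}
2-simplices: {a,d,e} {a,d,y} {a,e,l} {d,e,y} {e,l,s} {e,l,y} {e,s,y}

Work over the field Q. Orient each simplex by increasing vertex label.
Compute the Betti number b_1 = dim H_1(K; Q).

n_0=6 n_1=13 n_2=7  [Q]
∂1: piv[ad,ae,al,ay,ds] rk=5  ker:de,dy,el,es,ey,ls,ly,sy
∂2: piv[ade,ady,ael,dey,els,ely,esy] rk=7
b_1=(13−5)−7=1

b_1=1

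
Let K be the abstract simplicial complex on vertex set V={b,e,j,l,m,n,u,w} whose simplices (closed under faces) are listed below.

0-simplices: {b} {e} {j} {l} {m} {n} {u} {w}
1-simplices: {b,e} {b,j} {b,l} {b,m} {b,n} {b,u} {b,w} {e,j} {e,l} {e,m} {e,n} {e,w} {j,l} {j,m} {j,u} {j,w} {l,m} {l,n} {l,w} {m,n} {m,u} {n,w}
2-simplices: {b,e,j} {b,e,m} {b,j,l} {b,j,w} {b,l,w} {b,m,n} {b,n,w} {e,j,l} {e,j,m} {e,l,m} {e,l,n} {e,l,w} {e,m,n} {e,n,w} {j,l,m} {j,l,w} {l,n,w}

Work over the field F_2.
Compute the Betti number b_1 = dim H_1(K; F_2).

n_0=8 n_1=22 n_2=17  [Z2]
∂1: piv[be,bj,bl,bm,bn,bu,bw] rk=7  ker:ej,el,em,en,ew,jl,jm,ju,jw,lm,ln,lw,mn,mu,nw
∂2: piv[bej,bem,bjl,bjw,blw,bmn,bnw,ejl,ejm,elm,eln,elw,emn] rk=13  ker:enw,jlm,jlw,lnw
b_1=(22−7)−13=2

b_1=2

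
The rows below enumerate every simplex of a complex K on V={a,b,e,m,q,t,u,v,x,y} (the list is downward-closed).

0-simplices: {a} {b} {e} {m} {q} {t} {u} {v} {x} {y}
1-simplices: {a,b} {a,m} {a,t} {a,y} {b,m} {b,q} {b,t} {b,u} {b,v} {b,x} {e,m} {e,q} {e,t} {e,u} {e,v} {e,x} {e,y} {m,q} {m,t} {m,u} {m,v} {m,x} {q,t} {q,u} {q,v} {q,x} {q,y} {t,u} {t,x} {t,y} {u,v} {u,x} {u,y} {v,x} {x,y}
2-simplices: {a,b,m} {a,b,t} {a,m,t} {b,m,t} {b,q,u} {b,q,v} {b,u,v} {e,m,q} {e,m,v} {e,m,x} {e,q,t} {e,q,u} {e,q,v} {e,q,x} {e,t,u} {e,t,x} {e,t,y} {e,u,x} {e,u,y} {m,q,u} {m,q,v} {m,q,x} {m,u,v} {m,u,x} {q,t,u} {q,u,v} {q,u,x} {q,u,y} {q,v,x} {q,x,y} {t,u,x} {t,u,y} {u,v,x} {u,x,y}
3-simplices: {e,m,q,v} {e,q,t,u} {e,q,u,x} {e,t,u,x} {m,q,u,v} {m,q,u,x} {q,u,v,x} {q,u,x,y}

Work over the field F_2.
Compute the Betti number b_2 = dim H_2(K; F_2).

b_2=4

n_0=10 n_1=35 n_2=34 n_3=8  [Z2]
∂1: piv[ab,am,at,ay,bq,bu,bv,bx,em] rk=9  ker:bm,bt,eq,et,eu,ev,ex,ey,mq,mt,mu,mv,mx,qt,qu,qv,qx,qy,tu,tx,ty,uv,ux,uy,vx,xy
∂2: piv[abm,abt,amt,bqu,bqv,buv,emq,emv,emx,eqt,equ,eqv,eqx,etu,etx,ety,eux,euy,mqu,quy,qvx,qxy] rk=22  ker:bmt,mqv,mqx,muv,mux,qtu,quv,qux,tux,tuy,uvx,uxy
∂3: piv[emqv,eqtu,equx,etux,mquv,mqux,quvx,quxy] rk=8
b_2=(34−22)−8=4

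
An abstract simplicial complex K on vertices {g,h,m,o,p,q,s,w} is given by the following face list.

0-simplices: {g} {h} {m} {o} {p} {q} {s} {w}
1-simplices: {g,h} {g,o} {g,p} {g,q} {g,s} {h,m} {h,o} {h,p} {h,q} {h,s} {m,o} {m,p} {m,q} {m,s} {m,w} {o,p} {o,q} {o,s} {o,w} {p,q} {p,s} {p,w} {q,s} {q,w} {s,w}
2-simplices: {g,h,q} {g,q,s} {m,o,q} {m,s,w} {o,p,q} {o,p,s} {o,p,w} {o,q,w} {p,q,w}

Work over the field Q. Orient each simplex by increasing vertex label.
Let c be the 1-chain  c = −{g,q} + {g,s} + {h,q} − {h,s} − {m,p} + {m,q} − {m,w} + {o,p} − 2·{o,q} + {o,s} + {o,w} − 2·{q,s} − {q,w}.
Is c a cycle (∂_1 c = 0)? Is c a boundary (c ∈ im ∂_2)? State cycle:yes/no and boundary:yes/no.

cycle:no boundary:no

n_0=8 n_1=25 n_2=9  [Q]
∂1: piv[gh,go,gp,gq,gs,hm,mw] rk=7  ker:ho,hp,hq,hs,mo,mp,mq,ms,op,oq,os,ow,pq,ps,pw,qs,qw,sw
∂2: piv[ghq,gqs,moq,msw,opq,ops,opw,oqw] rk=8  ker:pqw
∂1c = {m} − {o} + 2·{q} − {s} − {w}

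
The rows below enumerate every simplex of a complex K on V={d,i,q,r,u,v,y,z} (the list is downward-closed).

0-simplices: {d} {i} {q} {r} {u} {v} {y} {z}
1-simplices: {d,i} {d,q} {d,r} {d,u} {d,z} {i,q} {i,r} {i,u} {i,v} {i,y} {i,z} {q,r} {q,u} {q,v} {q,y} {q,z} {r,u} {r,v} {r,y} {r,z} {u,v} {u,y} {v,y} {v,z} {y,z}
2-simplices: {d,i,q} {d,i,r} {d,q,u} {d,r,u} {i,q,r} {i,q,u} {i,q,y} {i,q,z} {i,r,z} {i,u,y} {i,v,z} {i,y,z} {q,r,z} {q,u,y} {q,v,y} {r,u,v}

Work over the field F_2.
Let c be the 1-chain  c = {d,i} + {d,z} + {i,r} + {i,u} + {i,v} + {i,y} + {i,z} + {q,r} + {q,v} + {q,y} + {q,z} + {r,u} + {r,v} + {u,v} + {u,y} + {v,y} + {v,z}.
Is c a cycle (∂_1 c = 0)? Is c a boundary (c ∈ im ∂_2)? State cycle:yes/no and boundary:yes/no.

n_0=8 n_1=25 n_2=16  [Z2]
∂1: piv[di,dq,dr,du,dz,iv,iy] rk=7  ker:iq,ir,iu,iz,qr,qu,qv,qy,qz,ru,rv,ry,rz,uv,uy,vy,vz,yz
∂2: piv[diq,dir,dqu,dru,iqr,iqu,iqy,iqz,irz,iuy,ivz,iyz,qvy,ruv] rk=14  ker:qrz,quy
∂1c = 0
c vs im∂2: residual ≠ 0 ⇒ not boundary

cycle:yes boundary:no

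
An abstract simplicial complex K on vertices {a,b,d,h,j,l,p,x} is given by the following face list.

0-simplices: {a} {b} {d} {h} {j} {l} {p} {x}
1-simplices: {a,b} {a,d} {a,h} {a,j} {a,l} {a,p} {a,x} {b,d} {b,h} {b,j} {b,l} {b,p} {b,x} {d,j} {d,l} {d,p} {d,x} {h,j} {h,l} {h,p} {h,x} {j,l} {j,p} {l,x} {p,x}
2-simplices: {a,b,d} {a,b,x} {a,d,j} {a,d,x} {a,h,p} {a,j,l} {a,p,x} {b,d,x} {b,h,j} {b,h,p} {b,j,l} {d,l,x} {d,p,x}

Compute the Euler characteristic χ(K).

χ(K)=-4

n_0=8 n_1=25 n_2=13
χ=+8−25+13=-4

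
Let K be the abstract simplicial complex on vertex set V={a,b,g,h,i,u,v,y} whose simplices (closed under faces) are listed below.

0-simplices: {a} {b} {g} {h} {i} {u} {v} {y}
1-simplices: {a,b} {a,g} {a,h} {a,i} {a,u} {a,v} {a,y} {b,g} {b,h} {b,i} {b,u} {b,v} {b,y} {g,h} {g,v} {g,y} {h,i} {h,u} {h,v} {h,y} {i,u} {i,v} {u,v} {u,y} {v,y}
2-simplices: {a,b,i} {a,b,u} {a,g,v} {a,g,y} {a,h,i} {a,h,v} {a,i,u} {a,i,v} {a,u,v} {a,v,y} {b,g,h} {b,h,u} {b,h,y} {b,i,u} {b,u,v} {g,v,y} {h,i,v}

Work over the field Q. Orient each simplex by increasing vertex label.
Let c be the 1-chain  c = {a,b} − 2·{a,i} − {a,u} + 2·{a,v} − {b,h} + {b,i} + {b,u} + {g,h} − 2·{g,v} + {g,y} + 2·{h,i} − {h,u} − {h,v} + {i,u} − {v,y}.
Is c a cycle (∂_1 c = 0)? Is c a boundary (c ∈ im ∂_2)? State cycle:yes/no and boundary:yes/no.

cycle:yes boundary:no

n_0=8 n_1=25 n_2=17  [Q]
∂1: piv[ab,ag,ah,ai,au,av,ay] rk=7  ker:bg,bh,bi,bu,bv,by,gh,gv,gy,hi,hu,hv,hy,iu,iv,uv,uy,vy
∂2: piv[abi,abu,agv,agy,ahi,ahv,aiu,aiv,auv,avy,bgh,bhu,bhy,buv] rk=14  ker:biu,gvy,hiv
∂1c = 0
c vs im∂2: residual ≠ 0 ⇒ not boundary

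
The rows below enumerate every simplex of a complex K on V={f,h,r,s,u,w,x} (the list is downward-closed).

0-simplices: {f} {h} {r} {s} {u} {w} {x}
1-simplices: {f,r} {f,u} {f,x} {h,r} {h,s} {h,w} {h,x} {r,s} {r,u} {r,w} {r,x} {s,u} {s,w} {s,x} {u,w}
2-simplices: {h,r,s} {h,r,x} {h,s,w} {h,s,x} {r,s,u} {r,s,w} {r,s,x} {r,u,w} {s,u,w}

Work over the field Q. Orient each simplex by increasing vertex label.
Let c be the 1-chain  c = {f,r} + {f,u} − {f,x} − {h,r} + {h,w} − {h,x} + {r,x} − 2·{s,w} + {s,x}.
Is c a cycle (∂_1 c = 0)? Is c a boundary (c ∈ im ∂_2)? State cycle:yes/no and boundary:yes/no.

cycle:no boundary:no

n_0=7 n_1=15 n_2=9  [Q]
∂1: piv[fr,fu,fx,hr,hs,hw] rk=6  ker:hx,rs,ru,rw,rx,su,sw,sx,uw
∂2: piv[hrs,hrx,hsw,hsx,rsu,rsw,ruw] rk=7  ker:rsx,suw
∂1c = −{f} + {h} − {r} + {s} + {u} − {w}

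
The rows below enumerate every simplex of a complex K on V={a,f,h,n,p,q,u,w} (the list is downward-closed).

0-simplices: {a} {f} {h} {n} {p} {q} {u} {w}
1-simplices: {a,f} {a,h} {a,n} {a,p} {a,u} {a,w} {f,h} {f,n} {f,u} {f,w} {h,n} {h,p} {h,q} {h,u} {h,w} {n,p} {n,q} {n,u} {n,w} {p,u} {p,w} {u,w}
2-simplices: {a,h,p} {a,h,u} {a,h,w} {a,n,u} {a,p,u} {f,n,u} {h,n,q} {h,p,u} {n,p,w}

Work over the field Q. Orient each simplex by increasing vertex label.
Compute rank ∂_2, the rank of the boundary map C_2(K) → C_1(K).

rank∂_2=8

n_0=8 n_1=22 n_2=9  [Q]
∂1: piv[af,ah,an,ap,au,aw,hq] rk=7  ker:fh,fn,fu,fw,hn,hp,hu,hw,np,nq,nu,nw,pu,pw,uw
∂2: piv[ahp,ahu,ahw,anu,apu,fnu,hnq,npw] rk=8  ker:hpu
rk∂_2=8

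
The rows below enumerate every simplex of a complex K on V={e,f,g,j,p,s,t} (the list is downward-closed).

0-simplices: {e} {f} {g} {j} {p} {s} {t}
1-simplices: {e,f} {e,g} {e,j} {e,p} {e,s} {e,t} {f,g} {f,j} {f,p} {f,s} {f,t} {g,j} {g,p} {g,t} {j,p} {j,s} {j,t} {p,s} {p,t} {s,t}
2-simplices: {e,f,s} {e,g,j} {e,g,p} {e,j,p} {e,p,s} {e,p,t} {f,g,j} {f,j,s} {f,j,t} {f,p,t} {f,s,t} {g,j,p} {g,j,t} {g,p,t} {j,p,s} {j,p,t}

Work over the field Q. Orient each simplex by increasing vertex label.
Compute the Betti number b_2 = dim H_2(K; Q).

b_2=2

n_0=7 n_1=20 n_2=16  [Q]
∂1: piv[ef,eg,ej,ep,es,et] rk=6  ker:fg,fj,fp,fs,ft,gj,gp,gt,jp,js,jt,ps,pt,st
∂2: piv[efs,egj,egp,ejp,eps,ept,fgj,fjs,fjt,fpt,fst,gjt,gpt,jps] rk=14  ker:gjp,jpt
b_2=(16−14)−0=2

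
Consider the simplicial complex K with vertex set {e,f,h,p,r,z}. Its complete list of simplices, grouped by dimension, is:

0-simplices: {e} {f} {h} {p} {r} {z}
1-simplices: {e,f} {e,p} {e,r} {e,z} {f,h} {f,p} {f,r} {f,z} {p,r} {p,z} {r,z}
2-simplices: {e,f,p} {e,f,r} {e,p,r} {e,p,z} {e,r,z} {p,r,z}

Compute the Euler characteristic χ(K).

χ(K)=1

n_0=6 n_1=11 n_2=6
χ=+6−11+6=1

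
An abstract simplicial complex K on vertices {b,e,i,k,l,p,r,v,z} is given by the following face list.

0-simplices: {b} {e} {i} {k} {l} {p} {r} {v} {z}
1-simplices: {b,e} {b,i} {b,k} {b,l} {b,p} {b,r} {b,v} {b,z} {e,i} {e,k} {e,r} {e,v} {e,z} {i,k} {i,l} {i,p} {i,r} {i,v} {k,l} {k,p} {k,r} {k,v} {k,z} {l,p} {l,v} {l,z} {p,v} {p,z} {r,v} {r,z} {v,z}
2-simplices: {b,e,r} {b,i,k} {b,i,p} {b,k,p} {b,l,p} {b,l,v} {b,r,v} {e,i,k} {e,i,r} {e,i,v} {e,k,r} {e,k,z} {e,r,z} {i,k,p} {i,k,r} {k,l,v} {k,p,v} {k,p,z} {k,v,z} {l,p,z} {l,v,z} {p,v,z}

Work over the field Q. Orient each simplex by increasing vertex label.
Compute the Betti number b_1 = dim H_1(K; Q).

n_0=9 n_1=31 n_2=22  [Q]
∂1: piv[be,bi,bk,bl,bp,br,bv,bz] rk=8  ker:ei,ek,er,ev,ez,ik,il,ip,ir,iv,kl,kp,kr,kv,kz,lp,lv,lz,pv,pz,rv,rz,vz
∂2: piv[ber,bik,bip,bkp,blp,blv,brv,eik,eir,eiv,ekr,ekz,erz,klv,kpv,kpz,kvz,lpz,lvz] rk=19  ker:ikp,ikr,pvz
b_1=(31−8)−19=4

b_1=4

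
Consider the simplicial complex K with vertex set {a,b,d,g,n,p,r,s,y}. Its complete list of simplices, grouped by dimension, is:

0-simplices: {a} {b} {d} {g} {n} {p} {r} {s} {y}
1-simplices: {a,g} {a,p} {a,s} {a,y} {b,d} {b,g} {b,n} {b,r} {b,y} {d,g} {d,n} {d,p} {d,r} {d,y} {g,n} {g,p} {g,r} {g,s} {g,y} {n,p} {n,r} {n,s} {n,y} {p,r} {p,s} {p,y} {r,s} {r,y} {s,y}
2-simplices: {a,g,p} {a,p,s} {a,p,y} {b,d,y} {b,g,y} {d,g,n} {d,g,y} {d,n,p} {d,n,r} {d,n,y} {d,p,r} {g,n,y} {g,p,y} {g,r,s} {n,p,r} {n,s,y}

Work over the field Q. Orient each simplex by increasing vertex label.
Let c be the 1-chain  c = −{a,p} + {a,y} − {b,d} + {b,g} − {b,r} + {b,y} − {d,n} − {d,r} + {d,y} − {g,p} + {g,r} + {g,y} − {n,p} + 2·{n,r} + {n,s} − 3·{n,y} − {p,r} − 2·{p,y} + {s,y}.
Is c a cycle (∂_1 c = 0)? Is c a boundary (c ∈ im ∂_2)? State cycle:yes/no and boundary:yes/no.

cycle:yes boundary:no

n_0=9 n_1=29 n_2=16  [Q]
∂1: piv[ag,ap,as,ay,bd,bg,bn,br] rk=8  ker:by,dg,dn,dp,dr,dy,gn,gp,gr,gs,gy,np,nr,ns,ny,pr,ps,py,rs,ry,sy
∂2: piv[agp,aps,apy,bdy,bgy,dgn,dgy,dnp,dnr,dny,dpr,gpy,grs,nsy] rk=14  ker:gny,npr
∂1c = 0
c vs im∂2: residual ≠ 0 ⇒ not boundary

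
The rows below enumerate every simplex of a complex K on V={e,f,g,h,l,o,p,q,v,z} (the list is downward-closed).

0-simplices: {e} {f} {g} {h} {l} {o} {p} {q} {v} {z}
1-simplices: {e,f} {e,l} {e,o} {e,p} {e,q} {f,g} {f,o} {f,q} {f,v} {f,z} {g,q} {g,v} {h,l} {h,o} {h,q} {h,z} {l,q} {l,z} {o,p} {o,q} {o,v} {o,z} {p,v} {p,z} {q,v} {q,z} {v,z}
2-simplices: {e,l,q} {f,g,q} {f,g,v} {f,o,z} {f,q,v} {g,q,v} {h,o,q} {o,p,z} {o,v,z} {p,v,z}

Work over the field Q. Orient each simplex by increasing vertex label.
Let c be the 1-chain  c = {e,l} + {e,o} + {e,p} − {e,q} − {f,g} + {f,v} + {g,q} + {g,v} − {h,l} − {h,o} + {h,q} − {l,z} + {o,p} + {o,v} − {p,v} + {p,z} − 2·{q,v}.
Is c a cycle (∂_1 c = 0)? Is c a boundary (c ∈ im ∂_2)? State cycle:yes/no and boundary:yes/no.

cycle:no boundary:no

n_0=10 n_1=27 n_2=10  [Q]
∂1: piv[ef,el,eo,ep,eq,fg,fv,fz,hl] rk=9  ker:fo,fq,gq,gv,ho,hq,hz,lq,lz,op,oq,ov,oz,pv,pz,qv,qz,vz
∂2: piv[elq,fgq,fgv,foz,fqv,hoq,opz,ovz,pvz] rk=9  ker:gqv
∂1c = −2·{e} − 3·{g} + {h} + {l} − 2·{o} + 2·{p} + 3·{q}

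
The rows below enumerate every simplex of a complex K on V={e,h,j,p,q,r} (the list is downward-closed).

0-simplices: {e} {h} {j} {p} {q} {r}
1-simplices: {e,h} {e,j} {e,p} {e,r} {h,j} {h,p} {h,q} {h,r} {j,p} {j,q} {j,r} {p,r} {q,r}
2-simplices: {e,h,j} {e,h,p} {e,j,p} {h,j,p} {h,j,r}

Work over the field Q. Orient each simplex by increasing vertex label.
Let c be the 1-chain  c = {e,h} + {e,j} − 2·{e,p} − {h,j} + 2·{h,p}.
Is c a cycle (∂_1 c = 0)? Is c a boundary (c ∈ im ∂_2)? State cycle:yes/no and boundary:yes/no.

cycle:yes boundary:yes

n_0=6 n_1=13 n_2=5  [Q]
∂1: piv[eh,ej,ep,er,hq] rk=5  ker:hj,hp,hr,jp,jq,jr,pr,qr
∂2: piv[ehj,ehp,ejp,hjr] rk=4  ker:hjp
∂1c = 0
c vs im∂2: reduces to 0 ⇒ boundary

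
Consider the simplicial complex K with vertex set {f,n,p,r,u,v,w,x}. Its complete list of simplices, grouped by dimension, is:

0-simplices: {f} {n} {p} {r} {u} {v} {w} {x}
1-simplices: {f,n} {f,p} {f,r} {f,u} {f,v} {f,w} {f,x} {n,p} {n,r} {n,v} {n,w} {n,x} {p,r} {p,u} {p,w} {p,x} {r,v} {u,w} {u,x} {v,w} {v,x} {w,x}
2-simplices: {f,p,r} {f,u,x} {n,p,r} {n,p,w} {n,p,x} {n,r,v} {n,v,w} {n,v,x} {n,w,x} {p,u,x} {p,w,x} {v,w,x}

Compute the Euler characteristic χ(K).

n_0=8 n_1=22 n_2=12
χ=+8−22+12=-2

χ(K)=-2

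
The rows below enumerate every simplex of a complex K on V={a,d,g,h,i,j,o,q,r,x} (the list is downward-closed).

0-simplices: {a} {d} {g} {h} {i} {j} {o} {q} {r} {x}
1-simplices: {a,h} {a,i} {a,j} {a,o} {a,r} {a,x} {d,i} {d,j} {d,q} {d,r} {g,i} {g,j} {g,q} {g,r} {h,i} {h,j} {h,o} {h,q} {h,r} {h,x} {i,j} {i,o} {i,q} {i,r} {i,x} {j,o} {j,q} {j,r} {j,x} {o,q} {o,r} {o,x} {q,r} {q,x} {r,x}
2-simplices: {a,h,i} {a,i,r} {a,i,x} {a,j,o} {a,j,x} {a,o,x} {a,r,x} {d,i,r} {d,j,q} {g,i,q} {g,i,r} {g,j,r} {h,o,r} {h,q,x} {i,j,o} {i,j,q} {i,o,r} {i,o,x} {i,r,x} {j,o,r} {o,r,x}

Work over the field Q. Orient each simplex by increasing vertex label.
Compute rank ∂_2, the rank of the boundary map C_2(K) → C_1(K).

rank∂_2=19

n_0=10 n_1=35 n_2=21  [Q]
∂1: piv[ah,ai,aj,ao,ar,ax,di,dq,gi] rk=9  ker:dj,dr,gj,gq,gr,hi,hj,ho,hq,hr,hx,ij,io,iq,ir,ix,jo,jq,jr,jx,oq,or,ox,qr,qx,rx
∂2: piv[ahi,air,aix,ajo,ajx,aox,arx,dir,djq,giq,gir,gjr,hor,hqx,ijo,ijq,ior,iox,jor] rk=19  ker:irx,orx
rk∂_2=19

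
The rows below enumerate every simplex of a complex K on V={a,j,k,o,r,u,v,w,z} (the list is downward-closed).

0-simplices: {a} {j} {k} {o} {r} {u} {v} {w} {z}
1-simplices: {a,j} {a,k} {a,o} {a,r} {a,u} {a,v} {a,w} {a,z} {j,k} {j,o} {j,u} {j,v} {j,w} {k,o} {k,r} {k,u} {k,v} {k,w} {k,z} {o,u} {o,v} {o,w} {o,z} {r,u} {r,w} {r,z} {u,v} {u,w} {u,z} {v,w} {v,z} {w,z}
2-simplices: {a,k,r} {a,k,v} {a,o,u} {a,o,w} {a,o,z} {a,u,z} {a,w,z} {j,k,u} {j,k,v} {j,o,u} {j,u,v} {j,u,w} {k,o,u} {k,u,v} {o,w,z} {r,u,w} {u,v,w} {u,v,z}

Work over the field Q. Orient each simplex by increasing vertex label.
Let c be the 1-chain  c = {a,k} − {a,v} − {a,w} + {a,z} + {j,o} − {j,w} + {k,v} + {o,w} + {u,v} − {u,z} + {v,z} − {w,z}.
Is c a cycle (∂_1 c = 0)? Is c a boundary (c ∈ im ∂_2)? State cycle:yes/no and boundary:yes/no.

cycle:yes boundary:no

n_0=9 n_1=32 n_2=18  [Q]
∂1: piv[aj,ak,ao,ar,au,av,aw,az] rk=8  ker:jk,jo,ju,jv,jw,ko,kr,ku,kv,kw,kz,ou,ov,ow,oz,ru,rw,rz,uv,uw,uz,vw,vz,wz
∂2: piv[akr,akv,aou,aow,aoz,auz,awz,jku,jkv,jou,juv,juw,kou,ruw,uvw,uvz] rk=16  ker:kuv,owz
∂1c = 0
c vs im∂2: residual ≠ 0 ⇒ not boundary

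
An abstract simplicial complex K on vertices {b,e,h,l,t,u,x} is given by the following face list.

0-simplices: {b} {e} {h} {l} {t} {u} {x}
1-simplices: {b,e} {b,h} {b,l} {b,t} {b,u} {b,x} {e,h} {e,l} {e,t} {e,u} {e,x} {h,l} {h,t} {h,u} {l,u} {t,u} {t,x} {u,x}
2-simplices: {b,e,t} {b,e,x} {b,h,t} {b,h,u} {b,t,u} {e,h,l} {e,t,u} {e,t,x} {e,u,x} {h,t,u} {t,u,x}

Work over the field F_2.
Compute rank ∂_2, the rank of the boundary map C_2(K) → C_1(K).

rank∂_2=9

n_0=7 n_1=18 n_2=11  [Z2]
∂1: piv[be,bh,bl,bt,bu,bx] rk=6  ker:eh,el,et,eu,ex,hl,ht,hu,lu,tu,tx,ux
∂2: piv[bet,bex,bht,bhu,btu,ehl,etu,etx,eux] rk=9  ker:htu,tux
rk∂_2=9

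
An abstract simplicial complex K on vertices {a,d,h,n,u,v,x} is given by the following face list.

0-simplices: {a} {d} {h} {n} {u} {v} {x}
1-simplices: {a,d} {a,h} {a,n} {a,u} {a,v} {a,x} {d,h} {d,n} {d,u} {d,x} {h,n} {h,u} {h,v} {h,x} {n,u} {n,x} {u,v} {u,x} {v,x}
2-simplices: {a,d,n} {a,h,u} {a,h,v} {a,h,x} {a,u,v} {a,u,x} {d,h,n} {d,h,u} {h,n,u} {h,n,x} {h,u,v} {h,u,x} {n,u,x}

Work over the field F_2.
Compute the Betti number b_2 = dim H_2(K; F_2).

b_2=3

n_0=7 n_1=19 n_2=13  [Z2]
∂1: piv[ad,ah,an,au,av,ax] rk=6  ker:dh,dn,du,dx,hn,hu,hv,hx,nu,nx,uv,ux,vx
∂2: piv[adn,ahu,ahv,ahx,auv,aux,dhn,dhu,hnu,hnx] rk=10  ker:huv,hux,nux
b_2=(13−10)−0=3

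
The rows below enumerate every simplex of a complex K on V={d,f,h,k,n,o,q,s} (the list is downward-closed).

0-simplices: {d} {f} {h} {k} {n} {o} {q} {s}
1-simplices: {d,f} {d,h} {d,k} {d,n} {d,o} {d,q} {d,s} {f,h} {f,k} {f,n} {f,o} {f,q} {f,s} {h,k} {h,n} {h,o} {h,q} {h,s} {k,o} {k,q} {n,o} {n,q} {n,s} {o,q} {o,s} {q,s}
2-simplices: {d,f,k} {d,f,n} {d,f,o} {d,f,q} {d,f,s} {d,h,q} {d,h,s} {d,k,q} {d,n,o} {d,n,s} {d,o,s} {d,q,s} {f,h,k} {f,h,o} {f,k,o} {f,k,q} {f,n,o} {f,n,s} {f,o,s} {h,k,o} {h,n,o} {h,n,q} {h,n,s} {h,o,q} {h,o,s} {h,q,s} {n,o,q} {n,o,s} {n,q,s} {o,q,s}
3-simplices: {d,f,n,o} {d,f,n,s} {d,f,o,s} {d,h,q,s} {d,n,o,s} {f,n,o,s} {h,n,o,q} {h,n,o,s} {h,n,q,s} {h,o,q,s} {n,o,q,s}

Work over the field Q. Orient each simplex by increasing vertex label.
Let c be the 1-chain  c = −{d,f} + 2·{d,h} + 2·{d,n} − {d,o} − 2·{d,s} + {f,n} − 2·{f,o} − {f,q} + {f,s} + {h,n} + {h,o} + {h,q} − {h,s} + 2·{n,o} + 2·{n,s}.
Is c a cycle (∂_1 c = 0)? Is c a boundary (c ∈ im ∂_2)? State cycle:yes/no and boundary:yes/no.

n_0=8 n_1=26 n_2=30 n_3=11  [Q]
∂1: piv[df,dh,dk,dn,do,dq,ds] rk=7  ker:fh,fk,fn,fo,fq,fs,hk,hn,ho,hq,hs,ko,kq,no,nq,ns,oq,os,qs
∂2: piv[dfk,dfn,dfo,dfq,dfs,dhq,dhs,dkq,dno,dns,dos,dqs,fhk,fho,fko,hno,hnq,hns,hoq] rk=19  ker:fkq,fno,fns,fos,hko,hos,hqs,noq,nos,nqs,oqs
∂3: piv[dfno,dfns,dfos,dhqs,dnos,hnoq,hnos,hnqs,hoqs] rk=9  ker:fnos,noqs
∂1c = 0
c vs im∂2: reduces to 0 ⇒ boundary

cycle:yes boundary:yes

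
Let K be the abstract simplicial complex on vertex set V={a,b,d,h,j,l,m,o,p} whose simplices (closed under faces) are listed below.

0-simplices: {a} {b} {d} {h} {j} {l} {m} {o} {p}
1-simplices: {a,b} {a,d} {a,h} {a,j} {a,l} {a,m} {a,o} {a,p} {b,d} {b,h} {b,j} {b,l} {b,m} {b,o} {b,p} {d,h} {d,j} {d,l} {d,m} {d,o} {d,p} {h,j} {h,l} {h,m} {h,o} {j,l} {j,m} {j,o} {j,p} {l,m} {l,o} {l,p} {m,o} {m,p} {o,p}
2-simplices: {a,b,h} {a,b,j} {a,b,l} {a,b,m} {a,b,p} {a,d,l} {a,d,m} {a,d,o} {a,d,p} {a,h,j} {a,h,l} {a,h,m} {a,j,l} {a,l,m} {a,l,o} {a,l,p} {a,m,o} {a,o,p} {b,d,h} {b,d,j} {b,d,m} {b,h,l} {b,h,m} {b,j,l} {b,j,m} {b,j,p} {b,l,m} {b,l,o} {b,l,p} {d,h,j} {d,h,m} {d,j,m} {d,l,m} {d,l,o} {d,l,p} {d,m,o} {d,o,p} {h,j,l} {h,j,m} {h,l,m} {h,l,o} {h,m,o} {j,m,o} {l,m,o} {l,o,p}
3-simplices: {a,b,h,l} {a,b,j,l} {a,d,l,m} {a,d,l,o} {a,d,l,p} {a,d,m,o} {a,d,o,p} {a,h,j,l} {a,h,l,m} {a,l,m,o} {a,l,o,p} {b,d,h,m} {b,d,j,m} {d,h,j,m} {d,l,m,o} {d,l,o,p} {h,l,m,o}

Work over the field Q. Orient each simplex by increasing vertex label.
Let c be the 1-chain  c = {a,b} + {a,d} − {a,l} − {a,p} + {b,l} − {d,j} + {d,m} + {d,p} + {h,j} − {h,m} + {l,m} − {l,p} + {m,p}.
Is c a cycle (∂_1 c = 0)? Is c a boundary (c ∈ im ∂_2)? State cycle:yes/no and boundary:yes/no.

cycle:yes boundary:no

n_0=9 n_1=35 n_2=45 n_3=17  [Q]
∂1: piv[ab,ad,ah,aj,al,am,ao,ap] rk=8  ker:bd,bh,bj,bl,bm,bo,bp,dh,dj,dl,dm,do,dp,hj,hl,hm,ho,jl,jm,jo,jp,lm,lo,lp,mo,mp,op
∂2: piv[abh,abj,abl,abm,abp,adl,adm,ado,adp,ahj,ahl,ahm,ajl,alm,alo,alp,amo,aop,bdh,bdj,bdm,bjm,bjp,blo,hlo,jmo] rk=26  ker:bhl,bhm,bjl,blm,blp,dhj,dhm,djm,dlm,dlo,dlp,dmo,dop,hjl,hjm,hlm,hmo,lmo,lop
∂3: piv[abhl,abjl,adlm,adlo,adlp,admo,adop,ahjl,ahlm,almo,alop,bdhm,bdjm,dhjm,hlmo] rk=15  ker:dlmo,dlop
∂1c = 0
c vs im∂2: residual ≠ 0 ⇒ not boundary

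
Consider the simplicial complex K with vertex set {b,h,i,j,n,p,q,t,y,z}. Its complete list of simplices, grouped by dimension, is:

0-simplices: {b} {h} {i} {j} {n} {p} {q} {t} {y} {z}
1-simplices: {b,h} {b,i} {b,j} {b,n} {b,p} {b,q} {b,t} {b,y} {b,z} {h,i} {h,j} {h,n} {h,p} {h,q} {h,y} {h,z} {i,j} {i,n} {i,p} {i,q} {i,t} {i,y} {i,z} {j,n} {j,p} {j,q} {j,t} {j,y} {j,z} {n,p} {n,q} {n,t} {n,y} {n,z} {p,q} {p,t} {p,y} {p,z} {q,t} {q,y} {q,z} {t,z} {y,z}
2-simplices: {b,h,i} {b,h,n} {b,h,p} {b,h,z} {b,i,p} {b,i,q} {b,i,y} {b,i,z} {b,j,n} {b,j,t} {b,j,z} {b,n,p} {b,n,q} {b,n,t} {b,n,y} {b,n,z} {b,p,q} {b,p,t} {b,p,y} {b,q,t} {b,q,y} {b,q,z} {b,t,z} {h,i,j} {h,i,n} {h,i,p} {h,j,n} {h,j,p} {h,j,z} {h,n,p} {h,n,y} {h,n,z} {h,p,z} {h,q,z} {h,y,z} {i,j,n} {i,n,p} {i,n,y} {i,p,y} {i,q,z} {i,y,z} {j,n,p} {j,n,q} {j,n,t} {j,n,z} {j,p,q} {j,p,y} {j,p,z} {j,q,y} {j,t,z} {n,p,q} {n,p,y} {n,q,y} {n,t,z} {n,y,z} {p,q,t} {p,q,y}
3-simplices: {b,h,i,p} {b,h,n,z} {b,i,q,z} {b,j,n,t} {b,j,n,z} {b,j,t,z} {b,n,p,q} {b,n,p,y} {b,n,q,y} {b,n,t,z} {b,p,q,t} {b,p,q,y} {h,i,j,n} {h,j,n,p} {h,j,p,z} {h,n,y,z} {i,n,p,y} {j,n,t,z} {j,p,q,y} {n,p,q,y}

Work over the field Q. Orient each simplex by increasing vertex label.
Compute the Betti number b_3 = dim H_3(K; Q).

b_3=2

n_0=10 n_1=43 n_2=57 n_3=20  [Q]
∂1: piv[bh,bi,bj,bn,bp,bq,bt,by,bz] rk=9  ker:hi,hj,hn,hp,hq,hy,hz,ij,in,ip,iq,it,iy,iz,jn,jp,jq,jt,jy,jz,np,nq,nt,ny,nz,pq,pt,py,pz,qt,qy,qz,tz,yz
∂2: piv[bhi,bhn,bhp,bhz,bip,biq,biy,biz,bjn,bjt,bjz,bnp,bnq,bnt,bny,bnz,bpq,bpt,bpy,bqt,bqy,bqz,btz,hij,hin,hjn,hjp,hny,hpz,hqz,hyz,jnq,jpy] rk=33  ker:hip,hjz,hnp,hnz,ijn,inp,iny,ipy,iqz,iyz,jnp,jnt,jnz,jpq,jpz,jqy,jtz,npq,npy,nqy,ntz,nyz,pqt,pqy
∂3: piv[bhip,bhnz,biqz,bjnt,bjnz,bjtz,bnpq,bnpy,bnqy,bntz,bpqt,bpqy,hijn,hjnp,hjpz,hnyz,inpy,jpqy] rk=18  ker:jntz,npqy
b_3=(20−18)−0=2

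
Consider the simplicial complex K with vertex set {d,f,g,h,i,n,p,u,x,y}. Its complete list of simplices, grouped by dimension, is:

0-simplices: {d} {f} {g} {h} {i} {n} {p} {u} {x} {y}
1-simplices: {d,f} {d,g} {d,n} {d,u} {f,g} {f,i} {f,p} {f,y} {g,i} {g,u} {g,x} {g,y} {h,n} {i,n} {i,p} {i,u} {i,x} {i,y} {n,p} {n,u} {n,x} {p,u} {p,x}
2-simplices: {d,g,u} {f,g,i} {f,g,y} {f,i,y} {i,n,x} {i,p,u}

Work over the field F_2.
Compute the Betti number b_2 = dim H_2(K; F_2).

n_0=10 n_1=23 n_2=6  [Z2]
∂1: piv[df,dg,dn,du,fi,fp,fy,gx,hn] rk=9  ker:fg,gi,gu,gy,in,ip,iu,ix,iy,np,nu,nx,pu,px
∂2: piv[dgu,fgi,fgy,fiy,inx,ipu] rk=6
b_2=(6−6)−0=0

b_2=0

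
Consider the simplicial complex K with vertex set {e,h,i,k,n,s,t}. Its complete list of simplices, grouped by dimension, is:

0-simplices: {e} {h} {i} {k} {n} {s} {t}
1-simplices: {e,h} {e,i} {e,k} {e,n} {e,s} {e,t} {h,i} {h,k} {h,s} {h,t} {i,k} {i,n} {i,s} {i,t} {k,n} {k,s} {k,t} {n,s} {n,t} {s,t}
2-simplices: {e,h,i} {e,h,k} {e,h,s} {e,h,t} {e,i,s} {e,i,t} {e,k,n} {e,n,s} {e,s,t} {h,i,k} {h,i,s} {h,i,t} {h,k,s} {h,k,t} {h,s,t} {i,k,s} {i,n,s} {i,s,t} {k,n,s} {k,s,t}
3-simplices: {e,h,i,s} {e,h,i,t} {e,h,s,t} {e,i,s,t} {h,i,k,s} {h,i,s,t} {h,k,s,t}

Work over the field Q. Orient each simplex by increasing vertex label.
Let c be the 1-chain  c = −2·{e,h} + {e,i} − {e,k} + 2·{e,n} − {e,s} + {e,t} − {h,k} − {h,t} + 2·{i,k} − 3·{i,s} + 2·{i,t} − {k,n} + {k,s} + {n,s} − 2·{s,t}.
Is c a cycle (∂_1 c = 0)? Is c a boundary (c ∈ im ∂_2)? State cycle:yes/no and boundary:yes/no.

n_0=7 n_1=20 n_2=20 n_3=7  [Q]
∂1: piv[eh,ei,ek,en,es,et] rk=6  ker:hi,hk,hs,ht,ik,in,is,it,kn,ks,kt,ns,nt,st
∂2: piv[ehi,ehk,ehs,eht,eis,eit,ekn,ens,est,hik,hks,hkt,ins] rk=13  ker:his,hit,hst,iks,ist,kns,kst
∂3: piv[ehis,ehit,ehst,eist,hiks,hkst] rk=6  ker:hist
∂1c = 0
c vs im∂2: reduces to 0 ⇒ boundary

cycle:yes boundary:yes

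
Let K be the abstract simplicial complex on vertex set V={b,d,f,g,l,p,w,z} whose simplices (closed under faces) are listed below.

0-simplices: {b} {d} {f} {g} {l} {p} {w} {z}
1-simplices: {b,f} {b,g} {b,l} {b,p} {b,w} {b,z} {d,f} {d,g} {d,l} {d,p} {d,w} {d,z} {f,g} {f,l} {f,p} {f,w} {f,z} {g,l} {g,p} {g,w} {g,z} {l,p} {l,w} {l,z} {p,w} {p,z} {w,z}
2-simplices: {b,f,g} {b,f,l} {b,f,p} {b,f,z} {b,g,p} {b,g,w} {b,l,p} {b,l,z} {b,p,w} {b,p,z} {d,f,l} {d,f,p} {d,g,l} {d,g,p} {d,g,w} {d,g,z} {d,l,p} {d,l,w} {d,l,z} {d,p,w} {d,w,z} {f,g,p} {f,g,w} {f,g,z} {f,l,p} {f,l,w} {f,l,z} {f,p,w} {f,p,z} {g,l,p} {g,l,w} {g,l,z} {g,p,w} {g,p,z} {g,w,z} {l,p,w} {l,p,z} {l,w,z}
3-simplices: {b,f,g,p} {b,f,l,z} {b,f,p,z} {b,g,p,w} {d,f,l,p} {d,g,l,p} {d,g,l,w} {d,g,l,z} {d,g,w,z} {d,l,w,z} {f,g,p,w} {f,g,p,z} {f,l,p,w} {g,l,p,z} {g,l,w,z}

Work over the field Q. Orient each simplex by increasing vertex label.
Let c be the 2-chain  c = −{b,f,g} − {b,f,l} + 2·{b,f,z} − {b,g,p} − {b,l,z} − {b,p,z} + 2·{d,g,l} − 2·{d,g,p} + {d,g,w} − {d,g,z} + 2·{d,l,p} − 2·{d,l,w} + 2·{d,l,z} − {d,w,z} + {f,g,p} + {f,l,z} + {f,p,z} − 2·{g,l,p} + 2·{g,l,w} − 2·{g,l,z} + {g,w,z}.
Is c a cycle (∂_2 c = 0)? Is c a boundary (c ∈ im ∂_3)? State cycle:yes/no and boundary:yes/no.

n_0=8 n_1=27 n_2=38 n_3=15  [Q]
∂1: piv[bf,bg,bl,bp,bw,bz,df] rk=7  ker:dg,dl,dp,dw,dz,fg,fl,fp,fw,fz,gl,gp,gw,gz,lp,lw,lz,pw,pz,wz
∂2: piv[bfg,bfl,bfp,bfz,bgp,bgw,blp,blz,bpw,bpz,dfl,dfp,dgl,dgp,dgw,dgz,dlw,dlz,dwz,fgw] rk=20  ker:dlp,dpw,fgp,fgz,flp,flw,flz,fpw,fpz,glp,glw,glz,gpw,gpz,gwz,lpw,lpz,lwz
∂3: piv[bfgp,bflz,bfpz,bgpw,dflp,dglp,dglw,dglz,dgwz,dlwz,fgpw,fgpz,flpw,glpz] rk=14  ker:glwz
∂2c = 0
c vs im∂3: reduces to 0 ⇒ boundary

cycle:yes boundary:yes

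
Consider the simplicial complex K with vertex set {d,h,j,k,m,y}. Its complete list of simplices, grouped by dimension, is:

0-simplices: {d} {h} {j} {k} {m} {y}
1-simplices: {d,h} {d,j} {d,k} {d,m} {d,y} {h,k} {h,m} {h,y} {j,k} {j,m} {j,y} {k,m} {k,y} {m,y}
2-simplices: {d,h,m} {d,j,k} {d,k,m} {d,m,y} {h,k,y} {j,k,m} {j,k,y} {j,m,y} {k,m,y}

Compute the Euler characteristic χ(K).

χ(K)=1

n_0=6 n_1=14 n_2=9
χ=+6−14+9=1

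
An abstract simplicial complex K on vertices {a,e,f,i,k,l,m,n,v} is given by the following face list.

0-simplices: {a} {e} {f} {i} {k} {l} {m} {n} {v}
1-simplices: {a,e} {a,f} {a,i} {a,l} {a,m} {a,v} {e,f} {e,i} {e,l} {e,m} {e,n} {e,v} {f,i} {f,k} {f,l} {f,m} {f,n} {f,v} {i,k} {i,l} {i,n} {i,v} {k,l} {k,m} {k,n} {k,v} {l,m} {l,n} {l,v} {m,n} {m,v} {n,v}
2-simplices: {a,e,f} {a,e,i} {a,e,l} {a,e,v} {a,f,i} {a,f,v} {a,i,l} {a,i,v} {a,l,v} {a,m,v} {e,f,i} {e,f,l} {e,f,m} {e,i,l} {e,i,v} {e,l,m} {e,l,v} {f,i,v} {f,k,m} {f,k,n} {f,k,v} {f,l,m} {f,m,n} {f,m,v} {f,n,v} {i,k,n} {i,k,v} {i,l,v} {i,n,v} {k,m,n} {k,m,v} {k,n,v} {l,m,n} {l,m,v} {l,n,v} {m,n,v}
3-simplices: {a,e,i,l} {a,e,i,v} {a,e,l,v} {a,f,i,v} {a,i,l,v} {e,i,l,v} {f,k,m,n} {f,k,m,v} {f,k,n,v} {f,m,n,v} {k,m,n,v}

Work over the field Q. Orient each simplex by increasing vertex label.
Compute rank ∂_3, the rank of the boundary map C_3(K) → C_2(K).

n_0=9 n_1=32 n_2=36 n_3=11  [Q]
∂1: piv[ae,af,ai,al,am,av,en,fk] rk=8  ker:ef,ei,el,em,ev,fi,fl,fm,fn,fv,ik,il,in,iv,kl,km,kn,kv,lm,ln,lv,mn,mv,nv
∂2: piv[aef,aei,ael,aev,afi,afv,ail,aiv,alv,amv,efl,efm,elm,fkm,fkn,fkv,fmn,fmv,fnv,ikn,ikv,lmn] rk=22  ker:efi,eil,eiv,elv,fiv,flm,ilv,inv,kmn,kmv,knv,lmv,lnv,mnv
∂3: piv[aeil,aeiv,aelv,afiv,ailv,fkmn,fkmv,fknv,fmnv] rk=9  ker:eilv,kmnv
rk∂_3=9

rank∂_3=9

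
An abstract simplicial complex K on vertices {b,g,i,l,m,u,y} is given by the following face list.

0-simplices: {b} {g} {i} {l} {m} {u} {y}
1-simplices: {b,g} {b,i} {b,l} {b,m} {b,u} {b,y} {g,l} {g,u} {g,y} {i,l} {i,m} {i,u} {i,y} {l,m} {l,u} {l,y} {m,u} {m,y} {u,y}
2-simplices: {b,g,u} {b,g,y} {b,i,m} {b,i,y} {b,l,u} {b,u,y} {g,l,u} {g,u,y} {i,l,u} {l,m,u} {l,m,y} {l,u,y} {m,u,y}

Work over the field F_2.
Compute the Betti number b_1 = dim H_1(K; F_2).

n_0=7 n_1=19 n_2=13  [Z2]
∂1: piv[bg,bi,bl,bm,bu,by] rk=6  ker:gl,gu,gy,il,im,iu,iy,lm,lu,ly,mu,my,uy
∂2: piv[bgu,bgy,bim,biy,blu,buy,glu,ilu,lmu,lmy,luy] rk=11  ker:guy,muy
b_1=(19−6)−11=2

b_1=2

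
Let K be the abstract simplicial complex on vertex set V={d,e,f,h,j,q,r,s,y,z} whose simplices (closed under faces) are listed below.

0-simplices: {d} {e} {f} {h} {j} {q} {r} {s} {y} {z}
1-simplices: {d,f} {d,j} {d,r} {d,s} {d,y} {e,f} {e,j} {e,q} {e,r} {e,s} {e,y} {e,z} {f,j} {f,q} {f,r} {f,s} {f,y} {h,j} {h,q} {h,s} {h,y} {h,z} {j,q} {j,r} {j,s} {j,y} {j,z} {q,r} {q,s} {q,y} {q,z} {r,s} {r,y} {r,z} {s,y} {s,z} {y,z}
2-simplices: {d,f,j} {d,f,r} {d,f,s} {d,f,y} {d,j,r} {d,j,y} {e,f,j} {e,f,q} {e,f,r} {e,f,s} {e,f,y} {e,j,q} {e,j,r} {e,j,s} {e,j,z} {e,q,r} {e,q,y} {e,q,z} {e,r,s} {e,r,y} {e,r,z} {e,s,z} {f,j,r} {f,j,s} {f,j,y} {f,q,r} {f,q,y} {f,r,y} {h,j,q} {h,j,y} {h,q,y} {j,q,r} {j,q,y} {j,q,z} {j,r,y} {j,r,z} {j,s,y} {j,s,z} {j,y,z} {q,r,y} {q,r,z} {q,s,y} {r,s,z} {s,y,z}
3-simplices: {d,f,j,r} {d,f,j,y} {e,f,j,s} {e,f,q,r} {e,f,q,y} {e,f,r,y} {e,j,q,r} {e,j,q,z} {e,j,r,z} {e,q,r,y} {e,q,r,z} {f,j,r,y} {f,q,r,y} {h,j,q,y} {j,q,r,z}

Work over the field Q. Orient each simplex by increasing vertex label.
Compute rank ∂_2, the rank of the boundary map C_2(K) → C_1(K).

rank∂_2=26

n_0=10 n_1=37 n_2=44 n_3=15  [Q]
∂1: piv[df,dj,dr,ds,dy,ef,eq,ez,hj] rk=9  ker:ej,er,es,ey,fj,fq,fr,fs,fy,hq,hs,hy,hz,jq,jr,js,jy,jz,qr,qs,qy,qz,rs,ry,rz,sy,sz,yz
∂2: piv[dfj,dfr,dfs,dfy,djr,djy,efj,efq,efr,efs,efy,ejq,ejs,ejz,eqr,eqy,eqz,ers,ery,erz,esz,hjq,hjy,jsy,jyz,qsy] rk=26  ker:ejr,fjr,fjs,fjy,fqr,fqy,fry,hqy,jqr,jqy,jqz,jry,jrz,jsz,qry,qrz,rsz,syz
∂3: piv[dfjr,dfjy,efjs,efqr,efqy,efry,ejqr,ejqz,ejrz,eqry,eqrz,fjry,hjqy] rk=13  ker:fqry,jqrz
rk∂_2=26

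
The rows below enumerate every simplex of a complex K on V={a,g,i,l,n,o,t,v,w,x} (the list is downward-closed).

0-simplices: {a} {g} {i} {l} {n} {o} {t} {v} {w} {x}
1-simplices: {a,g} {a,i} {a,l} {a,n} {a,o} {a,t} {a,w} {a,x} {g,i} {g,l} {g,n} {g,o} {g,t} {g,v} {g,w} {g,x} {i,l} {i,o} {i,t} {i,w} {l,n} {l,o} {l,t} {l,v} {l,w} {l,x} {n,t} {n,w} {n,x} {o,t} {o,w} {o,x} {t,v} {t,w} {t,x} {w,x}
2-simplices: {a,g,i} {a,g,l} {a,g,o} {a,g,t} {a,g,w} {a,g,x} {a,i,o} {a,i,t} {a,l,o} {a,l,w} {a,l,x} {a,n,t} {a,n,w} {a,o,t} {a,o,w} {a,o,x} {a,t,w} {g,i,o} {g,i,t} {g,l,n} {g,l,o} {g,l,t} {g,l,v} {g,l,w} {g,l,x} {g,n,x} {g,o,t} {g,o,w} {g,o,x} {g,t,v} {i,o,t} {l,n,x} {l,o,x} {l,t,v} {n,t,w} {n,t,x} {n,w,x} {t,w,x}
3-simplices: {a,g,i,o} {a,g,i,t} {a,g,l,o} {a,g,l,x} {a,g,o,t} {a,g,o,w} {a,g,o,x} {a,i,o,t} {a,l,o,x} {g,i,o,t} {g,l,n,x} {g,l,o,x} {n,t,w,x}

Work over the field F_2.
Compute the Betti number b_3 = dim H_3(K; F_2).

b_3=2

n_0=10 n_1=36 n_2=38 n_3=13  [Z2]
∂1: piv[ag,ai,al,an,ao,at,aw,ax,gv] rk=9  ker:gi,gl,gn,go,gt,gw,gx,il,io,it,iw,ln,lo,lt,lv,lw,lx,nt,nw,nx,ot,ow,ox,tv,tw,tx,wx
∂2: piv[agi,agl,ago,agt,agw,agx,aio,ait,alo,alw,alx,ant,anw,aot,aow,aox,atw,gln,glt,glv,gnx,gtv,ntx,nwx] rk=24  ker:gio,git,glo,glw,glx,got,gow,gox,iot,lnx,lox,ltv,ntw,twx
∂3: piv[agio,agit,aglo,aglx,agot,agow,agox,aiot,alox,glnx,ntwx] rk=11  ker:giot,glox
b_3=(13−11)−0=2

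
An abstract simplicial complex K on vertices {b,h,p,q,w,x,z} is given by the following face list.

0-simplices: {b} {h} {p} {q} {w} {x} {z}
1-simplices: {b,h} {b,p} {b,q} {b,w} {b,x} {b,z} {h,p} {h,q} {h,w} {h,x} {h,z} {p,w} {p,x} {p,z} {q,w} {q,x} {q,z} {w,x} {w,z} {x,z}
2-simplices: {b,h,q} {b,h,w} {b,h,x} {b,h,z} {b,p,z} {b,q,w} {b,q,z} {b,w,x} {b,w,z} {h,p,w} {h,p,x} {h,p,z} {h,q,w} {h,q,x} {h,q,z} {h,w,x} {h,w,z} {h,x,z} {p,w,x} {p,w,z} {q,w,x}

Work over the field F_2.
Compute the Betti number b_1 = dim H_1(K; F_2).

b_1=0

n_0=7 n_1=20 n_2=21  [Z2]
∂1: piv[bh,bp,bq,bw,bx,bz] rk=6  ker:hp,hq,hw,hx,hz,pw,px,pz,qw,qx,qz,wx,wz,xz
∂2: piv[bhq,bhw,bhx,bhz,bpz,bqw,bqz,bwx,bwz,hpw,hpx,hpz,hqx,hxz] rk=14  ker:hqw,hqz,hwx,hwz,pwx,pwz,qwx
b_1=(20−6)−14=0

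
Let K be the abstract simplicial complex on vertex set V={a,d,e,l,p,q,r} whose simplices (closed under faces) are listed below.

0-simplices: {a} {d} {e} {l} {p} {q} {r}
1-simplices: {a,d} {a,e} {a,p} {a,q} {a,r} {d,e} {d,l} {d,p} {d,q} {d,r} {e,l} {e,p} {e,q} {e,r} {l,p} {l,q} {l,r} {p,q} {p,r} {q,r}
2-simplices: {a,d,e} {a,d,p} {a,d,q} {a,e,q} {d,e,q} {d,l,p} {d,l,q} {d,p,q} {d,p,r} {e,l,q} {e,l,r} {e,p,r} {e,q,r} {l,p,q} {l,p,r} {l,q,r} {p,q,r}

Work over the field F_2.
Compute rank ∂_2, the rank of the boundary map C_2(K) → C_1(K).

n_0=7 n_1=20 n_2=17  [Z2]
∂1: piv[ad,ae,ap,aq,ar,dl] rk=6  ker:de,dp,dq,dr,el,ep,eq,er,lp,lq,lr,pq,pr,qr
∂2: piv[ade,adp,adq,aeq,dlp,dlq,dpq,dpr,elq,elr,epr,eqr,lpr] rk=13  ker:deq,lpq,lqr,pqr
rk∂_2=13

rank∂_2=13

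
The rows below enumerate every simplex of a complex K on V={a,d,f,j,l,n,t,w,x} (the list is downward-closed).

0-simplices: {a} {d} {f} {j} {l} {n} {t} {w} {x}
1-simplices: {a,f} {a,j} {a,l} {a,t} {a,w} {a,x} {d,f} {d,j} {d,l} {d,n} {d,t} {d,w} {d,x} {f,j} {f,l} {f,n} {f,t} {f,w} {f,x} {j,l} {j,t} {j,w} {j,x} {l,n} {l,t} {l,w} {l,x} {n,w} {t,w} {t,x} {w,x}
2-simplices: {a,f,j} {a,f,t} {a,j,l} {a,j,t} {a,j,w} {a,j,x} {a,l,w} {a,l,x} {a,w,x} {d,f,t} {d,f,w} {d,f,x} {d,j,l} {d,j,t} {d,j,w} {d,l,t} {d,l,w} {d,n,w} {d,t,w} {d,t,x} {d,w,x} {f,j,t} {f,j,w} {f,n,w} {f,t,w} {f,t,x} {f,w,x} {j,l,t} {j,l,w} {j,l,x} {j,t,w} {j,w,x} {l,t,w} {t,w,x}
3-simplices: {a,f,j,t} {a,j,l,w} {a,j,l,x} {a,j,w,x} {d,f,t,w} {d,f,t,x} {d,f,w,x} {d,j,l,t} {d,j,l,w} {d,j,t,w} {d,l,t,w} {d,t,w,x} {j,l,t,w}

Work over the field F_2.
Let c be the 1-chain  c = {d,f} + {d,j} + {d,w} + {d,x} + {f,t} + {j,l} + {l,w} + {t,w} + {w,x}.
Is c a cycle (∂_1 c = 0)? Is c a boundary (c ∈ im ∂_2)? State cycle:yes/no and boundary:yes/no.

cycle:yes boundary:yes

n_0=9 n_1=31 n_2=34 n_3=13  [Z2]
∂1: piv[af,aj,al,at,aw,ax,df,dn] rk=8  ker:dj,dl,dt,dw,dx,fj,fl,fn,ft,fw,fx,jl,jt,jw,jx,ln,lt,lw,lx,nw,tw,tx,wx
∂2: piv[afj,aft,ajl,ajt,ajw,ajx,alw,alx,awx,dft,dfw,dfx,djl,djt,djw,dlt,dnw,dtw,dtx,dwx,fnw] rk=21  ker:dlw,fjt,fjw,ftw,ftx,fwx,jlt,jlw,jlx,jtw,jwx,ltw,twx
∂3: piv[afjt,ajlw,ajlx,ajwx,dftw,dftx,dfwx,djlt,djlw,djtw,dltw,dtwx] rk=12  ker:jltw
∂1c = 0
c vs im∂2: reduces to 0 ⇒ boundary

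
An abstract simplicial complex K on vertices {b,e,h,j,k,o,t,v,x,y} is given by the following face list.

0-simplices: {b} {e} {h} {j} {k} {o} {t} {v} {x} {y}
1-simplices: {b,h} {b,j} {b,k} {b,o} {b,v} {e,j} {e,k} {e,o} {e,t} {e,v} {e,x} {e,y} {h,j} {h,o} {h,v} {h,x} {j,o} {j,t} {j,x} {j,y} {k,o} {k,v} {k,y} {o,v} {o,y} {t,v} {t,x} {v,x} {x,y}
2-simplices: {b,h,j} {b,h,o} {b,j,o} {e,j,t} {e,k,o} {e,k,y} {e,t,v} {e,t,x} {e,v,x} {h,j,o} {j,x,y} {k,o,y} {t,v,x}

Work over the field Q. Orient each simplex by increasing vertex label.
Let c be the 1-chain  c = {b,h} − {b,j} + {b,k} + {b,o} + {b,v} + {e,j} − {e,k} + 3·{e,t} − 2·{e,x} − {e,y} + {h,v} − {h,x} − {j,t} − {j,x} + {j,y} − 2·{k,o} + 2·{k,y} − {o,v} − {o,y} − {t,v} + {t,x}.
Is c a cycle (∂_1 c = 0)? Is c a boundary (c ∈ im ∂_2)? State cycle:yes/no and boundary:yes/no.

cycle:no boundary:no

n_0=10 n_1=29 n_2=13  [Q]
∂1: piv[bh,bj,bk,bo,bv,ej,et,ex,ey] rk=9  ker:ek,eo,ev,hj,ho,hv,hx,jo,jt,jx,jy,ko,kv,ky,ov,oy,tv,tx,vx,xy
∂2: piv[bhj,bho,bjo,ejt,eko,eky,etv,etx,evx,jxy,koy] rk=11  ker:hjo,tvx
∂1c = −3·{b} + {h} + {j} + {o} + 2·{t} − 3·{x} + {y}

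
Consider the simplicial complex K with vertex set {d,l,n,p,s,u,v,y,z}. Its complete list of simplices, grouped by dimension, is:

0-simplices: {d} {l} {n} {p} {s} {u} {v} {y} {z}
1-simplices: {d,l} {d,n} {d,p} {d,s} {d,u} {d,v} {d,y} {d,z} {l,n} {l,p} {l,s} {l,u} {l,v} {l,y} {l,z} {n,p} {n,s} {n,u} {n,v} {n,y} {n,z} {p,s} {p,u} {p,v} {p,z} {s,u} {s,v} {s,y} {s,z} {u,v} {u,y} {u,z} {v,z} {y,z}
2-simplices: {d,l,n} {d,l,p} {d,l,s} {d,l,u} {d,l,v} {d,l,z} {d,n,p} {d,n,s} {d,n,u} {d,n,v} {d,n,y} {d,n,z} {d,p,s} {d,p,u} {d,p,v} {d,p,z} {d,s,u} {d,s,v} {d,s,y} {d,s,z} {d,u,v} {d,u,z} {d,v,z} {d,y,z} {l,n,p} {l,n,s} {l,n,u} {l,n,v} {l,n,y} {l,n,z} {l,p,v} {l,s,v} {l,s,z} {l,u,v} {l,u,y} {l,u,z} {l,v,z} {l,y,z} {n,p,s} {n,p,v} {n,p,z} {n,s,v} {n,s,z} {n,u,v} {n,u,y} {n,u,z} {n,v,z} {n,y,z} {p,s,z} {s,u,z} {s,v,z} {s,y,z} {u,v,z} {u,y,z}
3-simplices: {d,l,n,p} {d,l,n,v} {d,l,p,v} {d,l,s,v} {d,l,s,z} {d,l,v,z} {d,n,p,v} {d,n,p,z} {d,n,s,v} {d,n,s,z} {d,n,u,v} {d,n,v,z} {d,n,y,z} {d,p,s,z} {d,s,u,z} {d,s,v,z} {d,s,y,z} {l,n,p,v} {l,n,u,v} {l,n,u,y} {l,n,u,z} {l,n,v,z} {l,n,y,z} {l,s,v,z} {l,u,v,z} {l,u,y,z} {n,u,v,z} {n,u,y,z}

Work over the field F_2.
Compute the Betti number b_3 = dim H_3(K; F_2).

n_0=9 n_1=34 n_2=54 n_3=28  [Z2]
∂1: piv[dl,dn,dp,ds,du,dv,dy,dz] rk=8  ker:ln,lp,ls,lu,lv,ly,lz,np,ns,nu,nv,ny,nz,ps,pu,pv,pz,su,sv,sy,sz,uv,uy,uz,vz,yz
∂2: piv[dln,dlp,dls,dlu,dlv,dlz,dnp,dns,dnu,dnv,dny,dnz,dps,dpu,dpv,dpz,dsu,dsv,dsy,dsz,duv,duz,dvz,dyz,lny,luy] rk=26  ker:lnp,lns,lnu,lnv,lnz,lpv,lsv,lsz,luv,luz,lvz,lyz,nps,npv,npz,nsv,nsz,nuv,nuy,nuz,nvz,nyz,psz,suz,svz,syz,uvz,uyz
∂3: piv[dlnp,dlnv,dlpv,dlsv,dlsz,dlvz,dnpv,dnpz,dnsv,dnsz,dnuv,dnvz,dnyz,dpsz,dsuz,dsvz,dsyz,lnuv,lnuy,lnuz,lnvz,lnyz,luvz,luyz] rk=24  ker:lnpv,lsvz,nuvz,nuyz
b_3=(28−24)−0=4

b_3=4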